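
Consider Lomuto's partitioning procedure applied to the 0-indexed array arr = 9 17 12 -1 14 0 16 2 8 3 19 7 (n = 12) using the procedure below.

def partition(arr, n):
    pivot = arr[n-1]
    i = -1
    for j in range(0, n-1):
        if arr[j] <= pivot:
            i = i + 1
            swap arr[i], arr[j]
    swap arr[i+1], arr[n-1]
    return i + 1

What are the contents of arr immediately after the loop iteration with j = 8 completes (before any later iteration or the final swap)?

pivot = arr[11] = 7; i = -1
j=0: arr[0]=9 > 7 → no swap
j=1: arr[1]=17 > 7 → no swap
j=2: arr[2]=12 > 7 → no swap
j=3: arr[3]=-1 ≤ 7 → i=0, swap arr[0],arr[3] → -1 17 12 9 14 0 16 2 8 3 19 7
j=4: arr[4]=14 > 7 → no swap
j=5: arr[5]=0 ≤ 7 → i=1, swap arr[1],arr[5] → -1 0 12 9 14 17 16 2 8 3 19 7
j=6: arr[6]=16 > 7 → no swap
j=7: arr[7]=2 ≤ 7 → i=2, swap arr[2],arr[7] → -1 0 2 9 14 17 16 12 8 3 19 7
j=8: arr[8]=8 > 7 → no swap
(after j=8) arr = -1 0 2 9 14 17 16 12 8 3 19 7

-1 0 2 9 14 17 16 12 8 3 19 7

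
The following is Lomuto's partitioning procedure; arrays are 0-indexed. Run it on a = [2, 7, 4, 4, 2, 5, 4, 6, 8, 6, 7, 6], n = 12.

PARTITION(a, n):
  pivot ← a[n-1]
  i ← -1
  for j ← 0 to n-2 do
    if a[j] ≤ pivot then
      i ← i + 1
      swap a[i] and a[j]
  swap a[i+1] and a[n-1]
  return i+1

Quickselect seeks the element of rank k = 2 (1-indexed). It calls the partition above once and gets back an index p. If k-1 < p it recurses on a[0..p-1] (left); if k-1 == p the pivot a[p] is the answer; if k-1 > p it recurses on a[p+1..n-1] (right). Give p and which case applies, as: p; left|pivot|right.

8; left

pivot = a[11] = 6; i = -1
j=0: a[0]=2 ≤ 6 → i=0, swap a[0],a[0] (no change) → [2, 7, 4, 4, 2, 5, 4, 6, 8, 6, 7, 6]
j=1: a[1]=7 > 6 → no swap
j=2: a[2]=4 ≤ 6 → i=1, swap a[1],a[2] → [2, 4, 7, 4, 2, 5, 4, 6, 8, 6, 7, 6]
j=3: a[3]=4 ≤ 6 → i=2, swap a[2],a[3] → [2, 4, 4, 7, 2, 5, 4, 6, 8, 6, 7, 6]
j=4: a[4]=2 ≤ 6 → i=3, swap a[3],a[4] → [2, 4, 4, 2, 7, 5, 4, 6, 8, 6, 7, 6]
j=5: a[5]=5 ≤ 6 → i=4, swap a[4],a[5] → [2, 4, 4, 2, 5, 7, 4, 6, 8, 6, 7, 6]
j=6: a[6]=4 ≤ 6 → i=5, swap a[5],a[6] → [2, 4, 4, 2, 5, 4, 7, 6, 8, 6, 7, 6]
j=7: a[7]=6 ≤ 6 → i=6, swap a[6],a[7] → [2, 4, 4, 2, 5, 4, 6, 7, 8, 6, 7, 6]
j=8: a[8]=8 > 6 → no swap
j=9: a[9]=6 ≤ 6 → i=7, swap a[7],a[9] → [2, 4, 4, 2, 5, 4, 6, 6, 8, 7, 7, 6]
j=10: a[10]=7 > 6 → no swap
final swap a[8],a[11] → [2, 4, 4, 2, 5, 4, 6, 6, 6, 7, 7, 8]; return 8
p = 8; k-1 = 1 < 8 ⇒ left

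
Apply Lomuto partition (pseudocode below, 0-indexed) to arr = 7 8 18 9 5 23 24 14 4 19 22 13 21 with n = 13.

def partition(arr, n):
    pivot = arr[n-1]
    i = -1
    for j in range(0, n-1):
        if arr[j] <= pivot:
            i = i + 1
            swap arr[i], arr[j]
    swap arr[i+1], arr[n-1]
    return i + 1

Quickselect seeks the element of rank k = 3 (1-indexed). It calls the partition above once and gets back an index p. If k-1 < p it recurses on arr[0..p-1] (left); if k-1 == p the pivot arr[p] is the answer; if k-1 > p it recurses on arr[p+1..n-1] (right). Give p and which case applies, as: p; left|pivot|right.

9; left

pivot = arr[12] = 21; i = -1
j=0: arr[0]=7 ≤ 21 → i=0, swap arr[0],arr[0] (no change) → 7 8 18 9 5 23 24 14 4 19 22 13 21
j=1: arr[1]=8 ≤ 21 → i=1, swap arr[1],arr[1] (no change) → 7 8 18 9 5 23 24 14 4 19 22 13 21
j=2: arr[2]=18 ≤ 21 → i=2, swap arr[2],arr[2] (no change) → 7 8 18 9 5 23 24 14 4 19 22 13 21
j=3: arr[3]=9 ≤ 21 → i=3, swap arr[3],arr[3] (no change) → 7 8 18 9 5 23 24 14 4 19 22 13 21
j=4: arr[4]=5 ≤ 21 → i=4, swap arr[4],arr[4] (no change) → 7 8 18 9 5 23 24 14 4 19 22 13 21
j=5: arr[5]=23 > 21 → no swap
j=6: arr[6]=24 > 21 → no swap
j=7: arr[7]=14 ≤ 21 → i=5, swap arr[5],arr[7] → 7 8 18 9 5 14 24 23 4 19 22 13 21
j=8: arr[8]=4 ≤ 21 → i=6, swap arr[6],arr[8] → 7 8 18 9 5 14 4 23 24 19 22 13 21
j=9: arr[9]=19 ≤ 21 → i=7, swap arr[7],arr[9] → 7 8 18 9 5 14 4 19 24 23 22 13 21
j=10: arr[10]=22 > 21 → no swap
j=11: arr[11]=13 ≤ 21 → i=8, swap arr[8],arr[11] → 7 8 18 9 5 14 4 19 13 23 22 24 21
final swap arr[9],arr[12] → 7 8 18 9 5 14 4 19 13 21 22 24 23; return 9
p = 9; k-1 = 2 < 9 ⇒ left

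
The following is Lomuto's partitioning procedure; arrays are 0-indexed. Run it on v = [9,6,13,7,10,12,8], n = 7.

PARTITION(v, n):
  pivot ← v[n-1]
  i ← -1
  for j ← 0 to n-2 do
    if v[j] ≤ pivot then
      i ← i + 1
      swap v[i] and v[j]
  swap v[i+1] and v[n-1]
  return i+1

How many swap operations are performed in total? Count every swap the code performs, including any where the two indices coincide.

3

pivot=8, i=-1
j=0: 9>8, skip
j=1: 6≤8, i=0, swap(0,1) ⇒ [6,9,13,7,10,12,8]
j=2: 13>8, skip
j=3: 7≤8, i=1, swap(1,3) ⇒ [6,7,13,9,10,12,8]
j=4: 10>8, skip
j=5: 12>8, skip
swap(2,6) ⇒ [6,7,8,9,10,12,13]; return 2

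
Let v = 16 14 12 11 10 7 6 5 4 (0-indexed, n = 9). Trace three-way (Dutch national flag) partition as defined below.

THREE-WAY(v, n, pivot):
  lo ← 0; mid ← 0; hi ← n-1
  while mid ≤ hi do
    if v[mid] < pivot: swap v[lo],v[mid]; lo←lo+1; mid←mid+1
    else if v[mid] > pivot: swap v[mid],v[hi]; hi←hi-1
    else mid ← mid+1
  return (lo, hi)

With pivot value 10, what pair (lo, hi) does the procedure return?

pivot = 10; lo=0, mid=0, hi=8
v[mid]=16>10: swap v[0],v[8]; hi=7 → 4 14 12 11 10 7 6 5 16
v[mid]=4<10: swap v[0],v[0]; lo=1,mid=1 → 4 14 12 11 10 7 6 5 16
v[mid]=14>10: swap v[1],v[7]; hi=6 → 4 5 12 11 10 7 6 14 16
v[mid]=5<10: swap v[1],v[1]; lo=2,mid=2 → 4 5 12 11 10 7 6 14 16
v[mid]=12>10: swap v[2],v[6]; hi=5 → 4 5 6 11 10 7 12 14 16
v[mid]=6<10: swap v[2],v[2]; lo=3,mid=3 → 4 5 6 11 10 7 12 14 16
v[mid]=11>10: swap v[3],v[5]; hi=4 → 4 5 6 7 10 11 12 14 16
v[mid]=7<10: swap v[3],v[3]; lo=4,mid=4 → 4 5 6 7 10 11 12 14 16
v[mid]=10=10: mid=5
end: lo=4, hi=4; v = 4 5 6 7 10 11 12 14 16

(4, 4)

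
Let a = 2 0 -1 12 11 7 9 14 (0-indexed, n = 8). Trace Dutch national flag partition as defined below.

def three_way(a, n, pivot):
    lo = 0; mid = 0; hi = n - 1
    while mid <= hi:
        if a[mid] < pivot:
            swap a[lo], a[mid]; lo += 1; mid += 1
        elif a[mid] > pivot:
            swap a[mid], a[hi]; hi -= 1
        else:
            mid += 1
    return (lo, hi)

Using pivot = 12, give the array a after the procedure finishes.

2 0 -1 11 7 9 12 14

pivot = 12; lo=0, mid=0, hi=7
a[mid]=2<12: swap a[0],a[0]; lo=1,mid=1 → 2 0 -1 12 11 7 9 14
a[mid]=0<12: swap a[1],a[1]; lo=2,mid=2 → 2 0 -1 12 11 7 9 14
a[mid]=-1<12: swap a[2],a[2]; lo=3,mid=3 → 2 0 -1 12 11 7 9 14
a[mid]=12=12: mid=4
a[mid]=11<12: swap a[3],a[4]; lo=4,mid=5 → 2 0 -1 11 12 7 9 14
a[mid]=7<12: swap a[4],a[5]; lo=5,mid=6 → 2 0 -1 11 7 12 9 14
a[mid]=9<12: swap a[5],a[6]; lo=6,mid=7 → 2 0 -1 11 7 9 12 14
a[mid]=14>12: swap a[7],a[7]; hi=6 → 2 0 -1 11 7 9 12 14
end: lo=6, hi=6; a = 2 0 -1 11 7 9 12 14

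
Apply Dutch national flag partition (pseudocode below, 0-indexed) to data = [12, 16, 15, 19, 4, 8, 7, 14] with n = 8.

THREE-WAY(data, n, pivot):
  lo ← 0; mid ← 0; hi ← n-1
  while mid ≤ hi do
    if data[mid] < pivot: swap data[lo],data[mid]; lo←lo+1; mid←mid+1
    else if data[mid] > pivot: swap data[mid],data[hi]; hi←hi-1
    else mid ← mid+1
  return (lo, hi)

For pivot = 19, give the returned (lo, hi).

lo=0 mid=0 hi=7
12<19: swap(0,0), lo=1 mid=1 ⇒ [12, 16, 15, 19, 4, 8, 7, 14]
16<19: swap(1,1), lo=2 mid=2 ⇒ [12, 16, 15, 19, 4, 8, 7, 14]
15<19: swap(2,2), lo=3 mid=3 ⇒ [12, 16, 15, 19, 4, 8, 7, 14]
19=19: mid=4
4<19: swap(3,4), lo=4 mid=5 ⇒ [12, 16, 15, 4, 19, 8, 7, 14]
8<19: swap(4,5), lo=5 mid=6 ⇒ [12, 16, 15, 4, 8, 19, 7, 14]
7<19: swap(5,6), lo=6 mid=7 ⇒ [12, 16, 15, 4, 8, 7, 19, 14]
14<19: swap(6,7), lo=7 mid=8 ⇒ [12, 16, 15, 4, 8, 7, 14, 19]
done. lo=7 hi=7; data=[12, 16, 15, 4, 8, 7, 14, 19]

(7, 7)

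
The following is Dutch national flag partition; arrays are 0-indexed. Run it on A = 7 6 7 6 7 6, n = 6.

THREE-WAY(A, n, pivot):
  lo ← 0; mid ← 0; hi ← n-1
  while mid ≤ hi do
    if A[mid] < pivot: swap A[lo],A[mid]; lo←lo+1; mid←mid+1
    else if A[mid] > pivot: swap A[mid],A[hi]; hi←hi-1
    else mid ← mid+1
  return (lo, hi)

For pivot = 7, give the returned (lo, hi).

pivot = 7; lo=0, mid=0, hi=5
A[mid]=7=7: mid=1
A[mid]=6<7: swap A[0],A[1]; lo=1,mid=2 → 6 7 7 6 7 6
A[mid]=7=7: mid=3
A[mid]=6<7: swap A[1],A[3]; lo=2,mid=4 → 6 6 7 7 7 6
A[mid]=7=7: mid=5
A[mid]=6<7: swap A[2],A[5]; lo=3,mid=6 → 6 6 6 7 7 7
end: lo=3, hi=5; A = 6 6 6 7 7 7

(3, 5)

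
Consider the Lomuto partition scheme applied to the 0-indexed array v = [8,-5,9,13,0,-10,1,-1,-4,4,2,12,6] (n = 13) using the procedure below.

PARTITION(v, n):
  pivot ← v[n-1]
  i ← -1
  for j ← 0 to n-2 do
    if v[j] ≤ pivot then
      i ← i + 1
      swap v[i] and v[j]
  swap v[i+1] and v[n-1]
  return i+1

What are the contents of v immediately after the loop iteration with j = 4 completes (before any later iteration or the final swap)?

[-5,0,9,13,8,-10,1,-1,-4,4,2,12,6]

pivot=6, i=-1
j=0: 8>6, skip
j=1: -5≤6, i=0, swap(0,1) ⇒ [-5,8,9,13,0,-10,1,-1,-4,4,2,12,6]
j=2: 9>6, skip
j=3: 13>6, skip
j=4: 0≤6, i=1, swap(1,4) ⇒ [-5,0,9,13,8,-10,1,-1,-4,4,2,12,6]
(after j=4) v = [-5,0,9,13,8,-10,1,-1,-4,4,2,12,6]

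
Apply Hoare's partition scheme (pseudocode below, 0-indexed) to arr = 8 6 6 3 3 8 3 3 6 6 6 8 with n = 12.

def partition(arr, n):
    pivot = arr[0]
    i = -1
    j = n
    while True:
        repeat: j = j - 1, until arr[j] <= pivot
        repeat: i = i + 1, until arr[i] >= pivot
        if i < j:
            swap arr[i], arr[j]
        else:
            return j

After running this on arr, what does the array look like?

pivot = arr[0] = 8; i = -1, j = 12
j→11 (arr[11]=8≤8), i→0 (arr[0]=8≥8); i<j, swap → 8 6 6 3 3 8 3 3 6 6 6 8
j→10 (arr[10]=6≤8), i→5 (arr[5]=8≥8); i<j, swap → 8 6 6 3 3 6 3 3 6 6 8 8
j→9, i→10; i≥j, return j=9. arr = 8 6 6 3 3 6 3 3 6 6 8 8

8 6 6 3 3 6 3 3 6 6 8 8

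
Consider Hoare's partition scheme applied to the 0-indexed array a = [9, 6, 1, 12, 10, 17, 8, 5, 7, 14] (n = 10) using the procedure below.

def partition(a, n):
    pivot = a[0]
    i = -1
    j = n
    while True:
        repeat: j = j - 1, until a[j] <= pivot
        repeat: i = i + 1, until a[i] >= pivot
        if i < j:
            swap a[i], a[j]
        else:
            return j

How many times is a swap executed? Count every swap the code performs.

pivot = a[0] = 9; i = -1, j = 10
j→8 (a[8]=7≤9), i→0 (a[0]=9≥9); i<j, swap → [7, 6, 1, 12, 10, 17, 8, 5, 9, 14]
j→7 (a[7]=5≤9), i→3 (a[3]=12≥9); i<j, swap → [7, 6, 1, 5, 10, 17, 8, 12, 9, 14]
j→6 (a[6]=8≤9), i→4 (a[4]=10≥9); i<j, swap → [7, 6, 1, 5, 8, 17, 10, 12, 9, 14]
j→4, i→5; i≥j, return j=4. a = [7, 6, 1, 5, 8, 17, 10, 12, 9, 14]

3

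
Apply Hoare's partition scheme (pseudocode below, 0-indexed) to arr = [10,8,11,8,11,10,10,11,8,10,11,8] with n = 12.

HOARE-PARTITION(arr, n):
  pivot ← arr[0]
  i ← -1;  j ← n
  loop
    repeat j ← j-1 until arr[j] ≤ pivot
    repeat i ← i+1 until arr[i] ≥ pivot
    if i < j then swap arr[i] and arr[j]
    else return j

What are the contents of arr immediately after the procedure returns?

pivot = arr[0] = 10; i = -1, j = 12
j→11 (arr[11]=8≤10), i→0 (arr[0]=10≥10); i<j, swap → [8,8,11,8,11,10,10,11,8,10,11,10]
j→9 (arr[9]=10≤10), i→2 (arr[2]=11≥10); i<j, swap → [8,8,10,8,11,10,10,11,8,11,11,10]
j→8 (arr[8]=8≤10), i→4 (arr[4]=11≥10); i<j, swap → [8,8,10,8,8,10,10,11,11,11,11,10]
j→6 (arr[6]=10≤10), i→5 (arr[5]=10≥10); i<j, swap → [8,8,10,8,8,10,10,11,11,11,11,10]
j→5, i→6; i≥j, return j=5. arr = [8,8,10,8,8,10,10,11,11,11,11,10]

[8,8,10,8,8,10,10,11,11,11,11,10]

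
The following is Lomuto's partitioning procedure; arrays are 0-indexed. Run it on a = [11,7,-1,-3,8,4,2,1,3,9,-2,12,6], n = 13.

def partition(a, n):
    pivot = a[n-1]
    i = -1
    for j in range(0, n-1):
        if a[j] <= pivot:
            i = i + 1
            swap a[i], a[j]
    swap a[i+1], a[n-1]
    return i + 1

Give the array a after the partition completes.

[-1,-3,4,2,1,3,-2,6,11,9,7,12,8]

pivot = a[12] = 6; i = -1
j=0: a[0]=11 > 6 → no swap
j=1: a[1]=7 > 6 → no swap
j=2: a[2]=-1 ≤ 6 → i=0, swap a[0],a[2] → [-1,7,11,-3,8,4,2,1,3,9,-2,12,6]
j=3: a[3]=-3 ≤ 6 → i=1, swap a[1],a[3] → [-1,-3,11,7,8,4,2,1,3,9,-2,12,6]
j=4: a[4]=8 > 6 → no swap
j=5: a[5]=4 ≤ 6 → i=2, swap a[2],a[5] → [-1,-3,4,7,8,11,2,1,3,9,-2,12,6]
j=6: a[6]=2 ≤ 6 → i=3, swap a[3],a[6] → [-1,-3,4,2,8,11,7,1,3,9,-2,12,6]
j=7: a[7]=1 ≤ 6 → i=4, swap a[4],a[7] → [-1,-3,4,2,1,11,7,8,3,9,-2,12,6]
j=8: a[8]=3 ≤ 6 → i=5, swap a[5],a[8] → [-1,-3,4,2,1,3,7,8,11,9,-2,12,6]
j=9: a[9]=9 > 6 → no swap
j=10: a[10]=-2 ≤ 6 → i=6, swap a[6],a[10] → [-1,-3,4,2,1,3,-2,8,11,9,7,12,6]
j=11: a[11]=12 > 6 → no swap
final swap a[7],a[12] → [-1,-3,4,2,1,3,-2,6,11,9,7,12,8]; return 7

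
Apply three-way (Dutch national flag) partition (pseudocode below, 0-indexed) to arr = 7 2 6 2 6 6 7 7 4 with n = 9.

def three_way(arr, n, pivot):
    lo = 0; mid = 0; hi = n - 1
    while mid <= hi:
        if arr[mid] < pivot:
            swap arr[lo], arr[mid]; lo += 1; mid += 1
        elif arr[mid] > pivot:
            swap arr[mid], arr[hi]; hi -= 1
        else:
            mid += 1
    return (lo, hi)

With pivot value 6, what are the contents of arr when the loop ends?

4 2 2 6 6 6 7 7 7

pivot = 6; lo=0, mid=0, hi=8
arr[mid]=7>6: swap arr[0],arr[8]; hi=7 → 4 2 6 2 6 6 7 7 7
arr[mid]=4<6: swap arr[0],arr[0]; lo=1,mid=1 → 4 2 6 2 6 6 7 7 7
arr[mid]=2<6: swap arr[1],arr[1]; lo=2,mid=2 → 4 2 6 2 6 6 7 7 7
arr[mid]=6=6: mid=3
arr[mid]=2<6: swap arr[2],arr[3]; lo=3,mid=4 → 4 2 2 6 6 6 7 7 7
arr[mid]=6=6: mid=5
arr[mid]=6=6: mid=6
arr[mid]=7>6: swap arr[6],arr[7]; hi=6 → 4 2 2 6 6 6 7 7 7
arr[mid]=7>6: swap arr[6],arr[6]; hi=5 → 4 2 2 6 6 6 7 7 7
end: lo=3, hi=5; arr = 4 2 2 6 6 6 7 7 7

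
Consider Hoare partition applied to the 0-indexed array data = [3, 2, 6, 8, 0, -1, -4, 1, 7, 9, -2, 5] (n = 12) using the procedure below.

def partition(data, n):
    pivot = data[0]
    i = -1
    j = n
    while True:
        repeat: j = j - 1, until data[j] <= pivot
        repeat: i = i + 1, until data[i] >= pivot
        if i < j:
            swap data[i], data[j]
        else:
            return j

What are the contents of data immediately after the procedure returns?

[-2, 2, 1, -4, 0, -1, 8, 6, 7, 9, 3, 5]

pivot = data[0] = 3; i = -1, j = 12
j→10 (data[10]=-2≤3), i→0 (data[0]=3≥3); i<j, swap → [-2, 2, 6, 8, 0, -1, -4, 1, 7, 9, 3, 5]
j→7 (data[7]=1≤3), i→2 (data[2]=6≥3); i<j, swap → [-2, 2, 1, 8, 0, -1, -4, 6, 7, 9, 3, 5]
j→6 (data[6]=-4≤3), i→3 (data[3]=8≥3); i<j, swap → [-2, 2, 1, -4, 0, -1, 8, 6, 7, 9, 3, 5]
j→5, i→6; i≥j, return j=5. data = [-2, 2, 1, -4, 0, -1, 8, 6, 7, 9, 3, 5]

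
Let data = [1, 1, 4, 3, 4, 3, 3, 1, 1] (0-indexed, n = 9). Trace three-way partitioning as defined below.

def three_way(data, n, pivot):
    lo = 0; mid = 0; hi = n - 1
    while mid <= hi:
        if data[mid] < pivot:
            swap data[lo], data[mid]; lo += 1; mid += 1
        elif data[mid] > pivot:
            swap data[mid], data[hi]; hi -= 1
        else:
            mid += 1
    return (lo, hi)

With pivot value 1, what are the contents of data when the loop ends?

pivot = 1; lo=0, mid=0, hi=8
data[mid]=1=1: mid=1
data[mid]=1=1: mid=2
data[mid]=4>1: swap data[2],data[8]; hi=7 → [1, 1, 1, 3, 4, 3, 3, 1, 4]
data[mid]=1=1: mid=3
data[mid]=3>1: swap data[3],data[7]; hi=6 → [1, 1, 1, 1, 4, 3, 3, 3, 4]
data[mid]=1=1: mid=4
data[mid]=4>1: swap data[4],data[6]; hi=5 → [1, 1, 1, 1, 3, 3, 4, 3, 4]
data[mid]=3>1: swap data[4],data[5]; hi=4 → [1, 1, 1, 1, 3, 3, 4, 3, 4]
data[mid]=3>1: swap data[4],data[4]; hi=3 → [1, 1, 1, 1, 3, 3, 4, 3, 4]
end: lo=0, hi=3; data = [1, 1, 1, 1, 3, 3, 4, 3, 4]

[1, 1, 1, 1, 3, 3, 4, 3, 4]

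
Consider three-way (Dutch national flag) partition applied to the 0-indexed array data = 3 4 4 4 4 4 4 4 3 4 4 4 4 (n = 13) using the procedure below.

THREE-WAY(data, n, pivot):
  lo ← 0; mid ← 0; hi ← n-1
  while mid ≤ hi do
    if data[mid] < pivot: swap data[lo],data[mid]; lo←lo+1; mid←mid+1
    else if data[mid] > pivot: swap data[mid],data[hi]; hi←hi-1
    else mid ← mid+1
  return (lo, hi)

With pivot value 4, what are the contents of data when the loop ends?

3 3 4 4 4 4 4 4 4 4 4 4 4

pivot = 4; lo=0, mid=0, hi=12
data[mid]=3<4: swap data[0],data[0]; lo=1,mid=1 → 3 4 4 4 4 4 4 4 3 4 4 4 4
data[mid]=4=4: mid=2
data[mid]=4=4: mid=3
data[mid]=4=4: mid=4
data[mid]=4=4: mid=5
data[mid]=4=4: mid=6
data[mid]=4=4: mid=7
data[mid]=4=4: mid=8
data[mid]=3<4: swap data[1],data[8]; lo=2,mid=9 → 3 3 4 4 4 4 4 4 4 4 4 4 4
data[mid]=4=4: mid=10
data[mid]=4=4: mid=11
data[mid]=4=4: mid=12
data[mid]=4=4: mid=13
end: lo=2, hi=12; data = 3 3 4 4 4 4 4 4 4 4 4 4 4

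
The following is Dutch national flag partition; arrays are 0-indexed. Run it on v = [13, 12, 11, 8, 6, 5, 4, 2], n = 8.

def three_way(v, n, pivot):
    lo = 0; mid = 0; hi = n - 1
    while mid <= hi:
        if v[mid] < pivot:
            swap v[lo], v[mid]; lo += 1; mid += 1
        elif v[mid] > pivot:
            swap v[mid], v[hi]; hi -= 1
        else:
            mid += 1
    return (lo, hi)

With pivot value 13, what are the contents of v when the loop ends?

[12, 11, 8, 6, 5, 4, 2, 13]

pivot = 13; lo=0, mid=0, hi=7
v[mid]=13=13: mid=1
v[mid]=12<13: swap v[0],v[1]; lo=1,mid=2 → [12, 13, 11, 8, 6, 5, 4, 2]
v[mid]=11<13: swap v[1],v[2]; lo=2,mid=3 → [12, 11, 13, 8, 6, 5, 4, 2]
v[mid]=8<13: swap v[2],v[3]; lo=3,mid=4 → [12, 11, 8, 13, 6, 5, 4, 2]
v[mid]=6<13: swap v[3],v[4]; lo=4,mid=5 → [12, 11, 8, 6, 13, 5, 4, 2]
v[mid]=5<13: swap v[4],v[5]; lo=5,mid=6 → [12, 11, 8, 6, 5, 13, 4, 2]
v[mid]=4<13: swap v[5],v[6]; lo=6,mid=7 → [12, 11, 8, 6, 5, 4, 13, 2]
v[mid]=2<13: swap v[6],v[7]; lo=7,mid=8 → [12, 11, 8, 6, 5, 4, 2, 13]
end: lo=7, hi=7; v = [12, 11, 8, 6, 5, 4, 2, 13]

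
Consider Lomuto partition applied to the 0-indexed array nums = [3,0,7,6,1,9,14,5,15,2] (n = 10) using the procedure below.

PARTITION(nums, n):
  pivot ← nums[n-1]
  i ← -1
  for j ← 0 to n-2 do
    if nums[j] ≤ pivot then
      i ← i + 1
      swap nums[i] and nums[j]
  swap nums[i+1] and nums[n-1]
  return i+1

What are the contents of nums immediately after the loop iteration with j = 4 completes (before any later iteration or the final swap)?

pivot=2, i=-1
j=0: 3>2, skip
j=1: 0≤2, i=0, swap(0,1) ⇒ [0,3,7,6,1,9,14,5,15,2]
j=2: 7>2, skip
j=3: 6>2, skip
j=4: 1≤2, i=1, swap(1,4) ⇒ [0,1,7,6,3,9,14,5,15,2]
(after j=4) nums = [0,1,7,6,3,9,14,5,15,2]

[0,1,7,6,3,9,14,5,15,2]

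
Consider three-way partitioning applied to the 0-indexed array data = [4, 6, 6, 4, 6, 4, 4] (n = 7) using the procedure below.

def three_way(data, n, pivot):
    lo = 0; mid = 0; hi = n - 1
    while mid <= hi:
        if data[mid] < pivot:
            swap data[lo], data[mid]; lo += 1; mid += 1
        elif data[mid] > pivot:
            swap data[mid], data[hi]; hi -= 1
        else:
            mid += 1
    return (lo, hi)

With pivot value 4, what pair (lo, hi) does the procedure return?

(0, 3)

lo=0 mid=0 hi=6
4=4: mid=1
6>4: swap(1,6), hi=5 ⇒ [4, 4, 6, 4, 6, 4, 6]
4=4: mid=2
6>4: swap(2,5), hi=4 ⇒ [4, 4, 4, 4, 6, 6, 6]
4=4: mid=3
4=4: mid=4
6>4: swap(4,4), hi=3 ⇒ [4, 4, 4, 4, 6, 6, 6]
done. lo=0 hi=3; data=[4, 4, 4, 4, 6, 6, 6]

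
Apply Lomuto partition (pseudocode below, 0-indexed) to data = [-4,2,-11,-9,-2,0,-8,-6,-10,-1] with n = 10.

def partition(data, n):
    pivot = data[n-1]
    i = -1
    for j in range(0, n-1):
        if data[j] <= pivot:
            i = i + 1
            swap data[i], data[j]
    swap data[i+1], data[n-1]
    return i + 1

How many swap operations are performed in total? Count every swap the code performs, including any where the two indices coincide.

8

pivot=-1, i=-1
j=0: -4≤-1, i=0, swap(0,0) ⇒ [-4,2,-11,-9,-2,0,-8,-6,-10,-1]
j=1: 2>-1, skip
j=2: -11≤-1, i=1, swap(1,2) ⇒ [-4,-11,2,-9,-2,0,-8,-6,-10,-1]
j=3: -9≤-1, i=2, swap(2,3) ⇒ [-4,-11,-9,2,-2,0,-8,-6,-10,-1]
j=4: -2≤-1, i=3, swap(3,4) ⇒ [-4,-11,-9,-2,2,0,-8,-6,-10,-1]
j=5: 0>-1, skip
j=6: -8≤-1, i=4, swap(4,6) ⇒ [-4,-11,-9,-2,-8,0,2,-6,-10,-1]
j=7: -6≤-1, i=5, swap(5,7) ⇒ [-4,-11,-9,-2,-8,-6,2,0,-10,-1]
j=8: -10≤-1, i=6, swap(6,8) ⇒ [-4,-11,-9,-2,-8,-6,-10,0,2,-1]
swap(7,9) ⇒ [-4,-11,-9,-2,-8,-6,-10,-1,2,0]; return 7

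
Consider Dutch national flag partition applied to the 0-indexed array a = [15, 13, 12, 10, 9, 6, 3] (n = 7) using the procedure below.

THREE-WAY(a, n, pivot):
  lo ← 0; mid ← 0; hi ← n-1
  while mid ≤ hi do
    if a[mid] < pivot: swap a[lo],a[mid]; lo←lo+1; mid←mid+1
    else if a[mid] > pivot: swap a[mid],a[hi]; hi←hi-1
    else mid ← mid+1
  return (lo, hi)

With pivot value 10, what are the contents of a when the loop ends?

lo=0 mid=0 hi=6
15>10: swap(0,6), hi=5 ⇒ [3, 13, 12, 10, 9, 6, 15]
3<10: swap(0,0), lo=1 mid=1 ⇒ [3, 13, 12, 10, 9, 6, 15]
13>10: swap(1,5), hi=4 ⇒ [3, 6, 12, 10, 9, 13, 15]
6<10: swap(1,1), lo=2 mid=2 ⇒ [3, 6, 12, 10, 9, 13, 15]
12>10: swap(2,4), hi=3 ⇒ [3, 6, 9, 10, 12, 13, 15]
9<10: swap(2,2), lo=3 mid=3 ⇒ [3, 6, 9, 10, 12, 13, 15]
10=10: mid=4
done. lo=3 hi=3; a=[3, 6, 9, 10, 12, 13, 15]

[3, 6, 9, 10, 12, 13, 15]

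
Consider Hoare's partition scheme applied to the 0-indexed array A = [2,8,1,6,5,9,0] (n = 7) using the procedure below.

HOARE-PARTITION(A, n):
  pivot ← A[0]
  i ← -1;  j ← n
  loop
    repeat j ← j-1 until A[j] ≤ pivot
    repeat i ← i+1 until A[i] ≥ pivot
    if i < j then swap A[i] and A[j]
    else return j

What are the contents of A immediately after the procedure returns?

pivot = A[0] = 2; i = -1, j = 7
j→6 (A[6]=0≤2), i→0 (A[0]=2≥2); i<j, swap → [0,8,1,6,5,9,2]
j→2 (A[2]=1≤2), i→1 (A[1]=8≥2); i<j, swap → [0,1,8,6,5,9,2]
j→1, i→2; i≥j, return j=1. A = [0,1,8,6,5,9,2]

[0,1,8,6,5,9,2]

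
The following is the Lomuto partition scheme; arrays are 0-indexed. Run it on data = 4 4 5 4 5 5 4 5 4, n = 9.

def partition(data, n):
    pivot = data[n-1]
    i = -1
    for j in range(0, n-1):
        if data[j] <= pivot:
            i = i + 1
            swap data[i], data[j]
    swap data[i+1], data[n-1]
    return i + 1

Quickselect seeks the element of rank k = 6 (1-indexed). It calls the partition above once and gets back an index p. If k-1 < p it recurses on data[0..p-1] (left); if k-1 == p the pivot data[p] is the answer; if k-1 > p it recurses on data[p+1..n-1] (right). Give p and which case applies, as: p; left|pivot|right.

pivot = data[8] = 4; i = -1
j=0: data[0]=4 ≤ 4 → i=0, swap data[0],data[0] (no change) → 4 4 5 4 5 5 4 5 4
j=1: data[1]=4 ≤ 4 → i=1, swap data[1],data[1] (no change) → 4 4 5 4 5 5 4 5 4
j=2: data[2]=5 > 4 → no swap
j=3: data[3]=4 ≤ 4 → i=2, swap data[2],data[3] → 4 4 4 5 5 5 4 5 4
j=4: data[4]=5 > 4 → no swap
j=5: data[5]=5 > 4 → no swap
j=6: data[6]=4 ≤ 4 → i=3, swap data[3],data[6] → 4 4 4 4 5 5 5 5 4
j=7: data[7]=5 > 4 → no swap
final swap data[4],data[8] → 4 4 4 4 4 5 5 5 5; return 4
p = 4; k-1 = 5 > 4 ⇒ right

4; right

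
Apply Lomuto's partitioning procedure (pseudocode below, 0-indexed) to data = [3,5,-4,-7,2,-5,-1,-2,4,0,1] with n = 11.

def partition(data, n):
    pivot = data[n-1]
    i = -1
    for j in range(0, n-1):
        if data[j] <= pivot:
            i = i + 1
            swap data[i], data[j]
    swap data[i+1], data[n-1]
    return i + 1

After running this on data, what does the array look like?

pivot = data[10] = 1; i = -1
j=0: data[0]=3 > 1 → no swap
j=1: data[1]=5 > 1 → no swap
j=2: data[2]=-4 ≤ 1 → i=0, swap data[0],data[2] → [-4,5,3,-7,2,-5,-1,-2,4,0,1]
j=3: data[3]=-7 ≤ 1 → i=1, swap data[1],data[3] → [-4,-7,3,5,2,-5,-1,-2,4,0,1]
j=4: data[4]=2 > 1 → no swap
j=5: data[5]=-5 ≤ 1 → i=2, swap data[2],data[5] → [-4,-7,-5,5,2,3,-1,-2,4,0,1]
j=6: data[6]=-1 ≤ 1 → i=3, swap data[3],data[6] → [-4,-7,-5,-1,2,3,5,-2,4,0,1]
j=7: data[7]=-2 ≤ 1 → i=4, swap data[4],data[7] → [-4,-7,-5,-1,-2,3,5,2,4,0,1]
j=8: data[8]=4 > 1 → no swap
j=9: data[9]=0 ≤ 1 → i=5, swap data[5],data[9] → [-4,-7,-5,-1,-2,0,5,2,4,3,1]
final swap data[6],data[10] → [-4,-7,-5,-1,-2,0,1,2,4,3,5]; return 6

[-4,-7,-5,-1,-2,0,1,2,4,3,5]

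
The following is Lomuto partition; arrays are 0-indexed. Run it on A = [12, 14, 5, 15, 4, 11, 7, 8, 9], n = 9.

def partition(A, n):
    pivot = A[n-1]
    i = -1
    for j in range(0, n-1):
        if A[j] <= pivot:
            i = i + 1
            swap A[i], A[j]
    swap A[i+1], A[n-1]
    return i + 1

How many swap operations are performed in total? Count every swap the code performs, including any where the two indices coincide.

pivot = A[8] = 9; i = -1
j=0: A[0]=12 > 9 → no swap
j=1: A[1]=14 > 9 → no swap
j=2: A[2]=5 ≤ 9 → i=0, swap A[0],A[2] → [5, 14, 12, 15, 4, 11, 7, 8, 9]
j=3: A[3]=15 > 9 → no swap
j=4: A[4]=4 ≤ 9 → i=1, swap A[1],A[4] → [5, 4, 12, 15, 14, 11, 7, 8, 9]
j=5: A[5]=11 > 9 → no swap
j=6: A[6]=7 ≤ 9 → i=2, swap A[2],A[6] → [5, 4, 7, 15, 14, 11, 12, 8, 9]
j=7: A[7]=8 ≤ 9 → i=3, swap A[3],A[7] → [5, 4, 7, 8, 14, 11, 12, 15, 9]
final swap A[4],A[8] → [5, 4, 7, 8, 9, 11, 12, 15, 14]; return 4

5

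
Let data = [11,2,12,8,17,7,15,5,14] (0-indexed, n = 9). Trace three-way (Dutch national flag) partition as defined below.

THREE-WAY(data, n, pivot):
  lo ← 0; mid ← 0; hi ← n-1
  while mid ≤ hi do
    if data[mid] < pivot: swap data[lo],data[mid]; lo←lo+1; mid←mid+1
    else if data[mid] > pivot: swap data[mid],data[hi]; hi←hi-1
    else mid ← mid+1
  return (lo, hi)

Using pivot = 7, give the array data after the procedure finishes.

[5,2,7,17,8,15,12,14,11]

pivot = 7; lo=0, mid=0, hi=8
data[mid]=11>7: swap data[0],data[8]; hi=7 → [14,2,12,8,17,7,15,5,11]
data[mid]=14>7: swap data[0],data[7]; hi=6 → [5,2,12,8,17,7,15,14,11]
data[mid]=5<7: swap data[0],data[0]; lo=1,mid=1 → [5,2,12,8,17,7,15,14,11]
data[mid]=2<7: swap data[1],data[1]; lo=2,mid=2 → [5,2,12,8,17,7,15,14,11]
data[mid]=12>7: swap data[2],data[6]; hi=5 → [5,2,15,8,17,7,12,14,11]
data[mid]=15>7: swap data[2],data[5]; hi=4 → [5,2,7,8,17,15,12,14,11]
data[mid]=7=7: mid=3
data[mid]=8>7: swap data[3],data[4]; hi=3 → [5,2,7,17,8,15,12,14,11]
data[mid]=17>7: swap data[3],data[3]; hi=2 → [5,2,7,17,8,15,12,14,11]
end: lo=2, hi=2; data = [5,2,7,17,8,15,12,14,11]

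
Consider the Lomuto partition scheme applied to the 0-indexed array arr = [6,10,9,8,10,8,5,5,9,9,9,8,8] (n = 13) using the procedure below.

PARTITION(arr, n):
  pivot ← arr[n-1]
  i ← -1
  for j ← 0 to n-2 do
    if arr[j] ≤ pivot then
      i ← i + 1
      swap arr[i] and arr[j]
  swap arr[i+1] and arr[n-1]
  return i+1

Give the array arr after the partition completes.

pivot = arr[12] = 8; i = -1
j=0: arr[0]=6 ≤ 8 → i=0, swap arr[0],arr[0] (no change) → [6,10,9,8,10,8,5,5,9,9,9,8,8]
j=1: arr[1]=10 > 8 → no swap
j=2: arr[2]=9 > 8 → no swap
j=3: arr[3]=8 ≤ 8 → i=1, swap arr[1],arr[3] → [6,8,9,10,10,8,5,5,9,9,9,8,8]
j=4: arr[4]=10 > 8 → no swap
j=5: arr[5]=8 ≤ 8 → i=2, swap arr[2],arr[5] → [6,8,8,10,10,9,5,5,9,9,9,8,8]
j=6: arr[6]=5 ≤ 8 → i=3, swap arr[3],arr[6] → [6,8,8,5,10,9,10,5,9,9,9,8,8]
j=7: arr[7]=5 ≤ 8 → i=4, swap arr[4],arr[7] → [6,8,8,5,5,9,10,10,9,9,9,8,8]
j=8: arr[8]=9 > 8 → no swap
j=9: arr[9]=9 > 8 → no swap
j=10: arr[10]=9 > 8 → no swap
j=11: arr[11]=8 ≤ 8 → i=5, swap arr[5],arr[11] → [6,8,8,5,5,8,10,10,9,9,9,9,8]
final swap arr[6],arr[12] → [6,8,8,5,5,8,8,10,9,9,9,9,10]; return 6

[6,8,8,5,5,8,8,10,9,9,9,9,10]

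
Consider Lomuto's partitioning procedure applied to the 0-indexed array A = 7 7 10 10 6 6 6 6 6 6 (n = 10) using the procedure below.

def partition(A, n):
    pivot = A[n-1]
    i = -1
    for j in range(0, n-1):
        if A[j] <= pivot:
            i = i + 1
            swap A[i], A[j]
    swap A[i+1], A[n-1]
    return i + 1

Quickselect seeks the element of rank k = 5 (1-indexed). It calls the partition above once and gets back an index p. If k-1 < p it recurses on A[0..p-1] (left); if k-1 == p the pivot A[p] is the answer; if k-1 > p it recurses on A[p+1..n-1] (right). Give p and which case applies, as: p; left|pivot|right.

5; left

pivot = A[9] = 6; i = -1
j=0: A[0]=7 > 6 → no swap
j=1: A[1]=7 > 6 → no swap
j=2: A[2]=10 > 6 → no swap
j=3: A[3]=10 > 6 → no swap
j=4: A[4]=6 ≤ 6 → i=0, swap A[0],A[4] → 6 7 10 10 7 6 6 6 6 6
j=5: A[5]=6 ≤ 6 → i=1, swap A[1],A[5] → 6 6 10 10 7 7 6 6 6 6
j=6: A[6]=6 ≤ 6 → i=2, swap A[2],A[6] → 6 6 6 10 7 7 10 6 6 6
j=7: A[7]=6 ≤ 6 → i=3, swap A[3],A[7] → 6 6 6 6 7 7 10 10 6 6
j=8: A[8]=6 ≤ 6 → i=4, swap A[4],A[8] → 6 6 6 6 6 7 10 10 7 6
final swap A[5],A[9] → 6 6 6 6 6 6 10 10 7 7; return 5
p = 5; k-1 = 4 < 5 ⇒ left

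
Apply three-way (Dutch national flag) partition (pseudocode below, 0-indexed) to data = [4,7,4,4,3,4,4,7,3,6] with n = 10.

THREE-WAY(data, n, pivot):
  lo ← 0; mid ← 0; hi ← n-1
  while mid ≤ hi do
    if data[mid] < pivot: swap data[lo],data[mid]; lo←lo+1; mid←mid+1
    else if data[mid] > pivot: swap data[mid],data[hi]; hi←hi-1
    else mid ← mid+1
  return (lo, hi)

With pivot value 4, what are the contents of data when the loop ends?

[3,3,4,4,4,4,4,7,6,7]

lo=0 mid=0 hi=9
4=4: mid=1
7>4: swap(1,9), hi=8 ⇒ [4,6,4,4,3,4,4,7,3,7]
6>4: swap(1,8), hi=7 ⇒ [4,3,4,4,3,4,4,7,6,7]
3<4: swap(0,1), lo=1 mid=2 ⇒ [3,4,4,4,3,4,4,7,6,7]
4=4: mid=3
4=4: mid=4
3<4: swap(1,4), lo=2 mid=5 ⇒ [3,3,4,4,4,4,4,7,6,7]
4=4: mid=6
4=4: mid=7
7>4: swap(7,7), hi=6 ⇒ [3,3,4,4,4,4,4,7,6,7]
done. lo=2 hi=6; data=[3,3,4,4,4,4,4,7,6,7]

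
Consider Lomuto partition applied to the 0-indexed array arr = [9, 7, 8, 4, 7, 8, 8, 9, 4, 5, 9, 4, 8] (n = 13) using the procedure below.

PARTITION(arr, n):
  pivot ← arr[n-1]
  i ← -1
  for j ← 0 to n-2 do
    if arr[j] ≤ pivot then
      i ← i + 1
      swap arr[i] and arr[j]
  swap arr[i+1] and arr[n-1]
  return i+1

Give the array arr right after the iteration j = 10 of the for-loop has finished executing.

[7, 8, 4, 7, 8, 8, 4, 5, 9, 9, 9, 4, 8]

pivot = arr[12] = 8; i = -1
j=0: arr[0]=9 > 8 → no swap
j=1: arr[1]=7 ≤ 8 → i=0, swap arr[0],arr[1] → [7, 9, 8, 4, 7, 8, 8, 9, 4, 5, 9, 4, 8]
j=2: arr[2]=8 ≤ 8 → i=1, swap arr[1],arr[2] → [7, 8, 9, 4, 7, 8, 8, 9, 4, 5, 9, 4, 8]
j=3: arr[3]=4 ≤ 8 → i=2, swap arr[2],arr[3] → [7, 8, 4, 9, 7, 8, 8, 9, 4, 5, 9, 4, 8]
j=4: arr[4]=7 ≤ 8 → i=3, swap arr[3],arr[4] → [7, 8, 4, 7, 9, 8, 8, 9, 4, 5, 9, 4, 8]
j=5: arr[5]=8 ≤ 8 → i=4, swap arr[4],arr[5] → [7, 8, 4, 7, 8, 9, 8, 9, 4, 5, 9, 4, 8]
j=6: arr[6]=8 ≤ 8 → i=5, swap arr[5],arr[6] → [7, 8, 4, 7, 8, 8, 9, 9, 4, 5, 9, 4, 8]
j=7: arr[7]=9 > 8 → no swap
j=8: arr[8]=4 ≤ 8 → i=6, swap arr[6],arr[8] → [7, 8, 4, 7, 8, 8, 4, 9, 9, 5, 9, 4, 8]
j=9: arr[9]=5 ≤ 8 → i=7, swap arr[7],arr[9] → [7, 8, 4, 7, 8, 8, 4, 5, 9, 9, 9, 4, 8]
j=10: arr[10]=9 > 8 → no swap
(after j=10) arr = [7, 8, 4, 7, 8, 8, 4, 5, 9, 9, 9, 4, 8]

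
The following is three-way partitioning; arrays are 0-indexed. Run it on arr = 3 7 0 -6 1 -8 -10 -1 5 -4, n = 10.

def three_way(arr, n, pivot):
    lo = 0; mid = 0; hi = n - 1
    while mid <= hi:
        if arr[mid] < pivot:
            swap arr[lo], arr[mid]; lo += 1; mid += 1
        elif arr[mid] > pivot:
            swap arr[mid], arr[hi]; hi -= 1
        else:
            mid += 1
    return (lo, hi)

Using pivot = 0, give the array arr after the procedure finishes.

lo=0 mid=0 hi=9
3>0: swap(0,9), hi=8 ⇒ -4 7 0 -6 1 -8 -10 -1 5 3
-4<0: swap(0,0), lo=1 mid=1 ⇒ -4 7 0 -6 1 -8 -10 -1 5 3
7>0: swap(1,8), hi=7 ⇒ -4 5 0 -6 1 -8 -10 -1 7 3
5>0: swap(1,7), hi=6 ⇒ -4 -1 0 -6 1 -8 -10 5 7 3
-1<0: swap(1,1), lo=2 mid=2 ⇒ -4 -1 0 -6 1 -8 -10 5 7 3
0=0: mid=3
-6<0: swap(2,3), lo=3 mid=4 ⇒ -4 -1 -6 0 1 -8 -10 5 7 3
1>0: swap(4,6), hi=5 ⇒ -4 -1 -6 0 -10 -8 1 5 7 3
-10<0: swap(3,4), lo=4 mid=5 ⇒ -4 -1 -6 -10 0 -8 1 5 7 3
-8<0: swap(4,5), lo=5 mid=6 ⇒ -4 -1 -6 -10 -8 0 1 5 7 3
done. lo=5 hi=5; arr=-4 -1 -6 -10 -8 0 1 5 7 3

-4 -1 -6 -10 -8 0 1 5 7 3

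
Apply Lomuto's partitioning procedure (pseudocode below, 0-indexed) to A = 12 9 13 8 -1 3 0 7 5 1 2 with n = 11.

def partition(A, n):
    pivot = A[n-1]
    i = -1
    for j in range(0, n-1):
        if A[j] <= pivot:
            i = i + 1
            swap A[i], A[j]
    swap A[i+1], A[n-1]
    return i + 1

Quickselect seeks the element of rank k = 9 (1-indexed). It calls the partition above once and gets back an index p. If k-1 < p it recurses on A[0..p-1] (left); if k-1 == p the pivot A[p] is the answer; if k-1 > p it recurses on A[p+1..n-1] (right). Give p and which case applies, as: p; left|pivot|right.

pivot=2, i=-1
j=0: 12>2, skip
j=1: 9>2, skip
j=2: 13>2, skip
j=3: 8>2, skip
j=4: -1≤2, i=0, swap(0,4) ⇒ -1 9 13 8 12 3 0 7 5 1 2
j=5: 3>2, skip
j=6: 0≤2, i=1, swap(1,6) ⇒ -1 0 13 8 12 3 9 7 5 1 2
j=7: 7>2, skip
j=8: 5>2, skip
j=9: 1≤2, i=2, swap(2,9) ⇒ -1 0 1 8 12 3 9 7 5 13 2
swap(3,10) ⇒ -1 0 1 2 12 3 9 7 5 13 8; return 3
p = 3; k-1 = 8 > 3 ⇒ right

3; right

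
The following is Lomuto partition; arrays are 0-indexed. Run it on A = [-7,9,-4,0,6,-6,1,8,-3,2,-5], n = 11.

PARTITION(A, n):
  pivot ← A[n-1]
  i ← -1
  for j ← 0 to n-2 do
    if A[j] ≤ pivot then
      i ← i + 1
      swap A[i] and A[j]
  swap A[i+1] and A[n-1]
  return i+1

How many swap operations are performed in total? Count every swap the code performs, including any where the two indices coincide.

3

pivot=-5, i=-1
j=0: -7≤-5, i=0, swap(0,0) ⇒ [-7,9,-4,0,6,-6,1,8,-3,2,-5]
j=1: 9>-5, skip
j=2: -4>-5, skip
j=3: 0>-5, skip
j=4: 6>-5, skip
j=5: -6≤-5, i=1, swap(1,5) ⇒ [-7,-6,-4,0,6,9,1,8,-3,2,-5]
j=6: 1>-5, skip
j=7: 8>-5, skip
j=8: -3>-5, skip
j=9: 2>-5, skip
swap(2,10) ⇒ [-7,-6,-5,0,6,9,1,8,-3,2,-4]; return 2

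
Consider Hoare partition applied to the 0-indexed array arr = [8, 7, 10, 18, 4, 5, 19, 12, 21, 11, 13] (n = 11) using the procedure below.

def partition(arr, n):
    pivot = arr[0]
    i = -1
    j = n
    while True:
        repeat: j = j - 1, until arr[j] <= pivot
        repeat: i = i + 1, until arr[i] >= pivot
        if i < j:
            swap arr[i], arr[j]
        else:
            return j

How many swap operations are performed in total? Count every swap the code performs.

pivot = arr[0] = 8; i = -1, j = 11
j→5 (arr[5]=5≤8), i→0 (arr[0]=8≥8); i<j, swap → [5, 7, 10, 18, 4, 8, 19, 12, 21, 11, 13]
j→4 (arr[4]=4≤8), i→2 (arr[2]=10≥8); i<j, swap → [5, 7, 4, 18, 10, 8, 19, 12, 21, 11, 13]
j→2, i→3; i≥j, return j=2. arr = [5, 7, 4, 18, 10, 8, 19, 12, 21, 11, 13]

2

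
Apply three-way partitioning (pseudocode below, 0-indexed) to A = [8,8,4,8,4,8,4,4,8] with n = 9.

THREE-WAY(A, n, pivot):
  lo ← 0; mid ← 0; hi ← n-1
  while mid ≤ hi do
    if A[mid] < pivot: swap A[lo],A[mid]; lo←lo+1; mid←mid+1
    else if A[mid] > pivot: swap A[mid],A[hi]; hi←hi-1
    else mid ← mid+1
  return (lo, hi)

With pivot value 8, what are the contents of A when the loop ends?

lo=0 mid=0 hi=8
8=8: mid=1
8=8: mid=2
4<8: swap(0,2), lo=1 mid=3 ⇒ [4,8,8,8,4,8,4,4,8]
8=8: mid=4
4<8: swap(1,4), lo=2 mid=5 ⇒ [4,4,8,8,8,8,4,4,8]
8=8: mid=6
4<8: swap(2,6), lo=3 mid=7 ⇒ [4,4,4,8,8,8,8,4,8]
4<8: swap(3,7), lo=4 mid=8 ⇒ [4,4,4,4,8,8,8,8,8]
8=8: mid=9
done. lo=4 hi=8; A=[4,4,4,4,8,8,8,8,8]

[4,4,4,4,8,8,8,8,8]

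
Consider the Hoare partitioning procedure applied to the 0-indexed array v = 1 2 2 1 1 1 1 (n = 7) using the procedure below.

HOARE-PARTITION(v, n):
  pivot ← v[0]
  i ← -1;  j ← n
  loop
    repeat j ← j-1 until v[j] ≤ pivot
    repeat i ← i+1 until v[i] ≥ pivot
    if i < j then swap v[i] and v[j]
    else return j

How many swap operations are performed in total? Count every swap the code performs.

3

pivot = v[0] = 1; i = -1, j = 7
j→6 (v[6]=1≤1), i→0 (v[0]=1≥1); i<j, swap → 1 2 2 1 1 1 1
j→5 (v[5]=1≤1), i→1 (v[1]=2≥1); i<j, swap → 1 1 2 1 1 2 1
j→4 (v[4]=1≤1), i→2 (v[2]=2≥1); i<j, swap → 1 1 1 1 2 2 1
j→3, i→3; i≥j, return j=3. v = 1 1 1 1 2 2 1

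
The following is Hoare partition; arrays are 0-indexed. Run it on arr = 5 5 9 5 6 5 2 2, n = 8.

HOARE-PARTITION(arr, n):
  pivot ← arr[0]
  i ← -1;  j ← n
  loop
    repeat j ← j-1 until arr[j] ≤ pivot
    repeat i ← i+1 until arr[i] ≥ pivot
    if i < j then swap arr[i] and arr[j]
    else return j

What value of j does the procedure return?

pivot=5
j stops at 7 (2), i stops at 0 (5); swap ⇒ 2 5 9 5 6 5 2 5
j stops at 6 (2), i stops at 1 (5); swap ⇒ 2 2 9 5 6 5 5 5
j stops at 5 (5), i stops at 2 (9); swap ⇒ 2 2 5 5 6 9 5 5
j stops at 3, i stops at 3; i≥j ⇒ return 3. arr=2 2 5 5 6 9 5 5

3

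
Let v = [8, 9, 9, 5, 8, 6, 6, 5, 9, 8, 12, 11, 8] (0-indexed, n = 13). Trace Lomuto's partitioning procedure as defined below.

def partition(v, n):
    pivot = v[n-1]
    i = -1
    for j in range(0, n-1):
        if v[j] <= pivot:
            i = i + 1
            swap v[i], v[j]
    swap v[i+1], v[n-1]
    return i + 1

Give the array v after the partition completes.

[8, 5, 8, 6, 6, 5, 8, 8, 9, 9, 12, 11, 9]

pivot = v[12] = 8; i = -1
j=0: v[0]=8 ≤ 8 → i=0, swap v[0],v[0] (no change) → [8, 9, 9, 5, 8, 6, 6, 5, 9, 8, 12, 11, 8]
j=1: v[1]=9 > 8 → no swap
j=2: v[2]=9 > 8 → no swap
j=3: v[3]=5 ≤ 8 → i=1, swap v[1],v[3] → [8, 5, 9, 9, 8, 6, 6, 5, 9, 8, 12, 11, 8]
j=4: v[4]=8 ≤ 8 → i=2, swap v[2],v[4] → [8, 5, 8, 9, 9, 6, 6, 5, 9, 8, 12, 11, 8]
j=5: v[5]=6 ≤ 8 → i=3, swap v[3],v[5] → [8, 5, 8, 6, 9, 9, 6, 5, 9, 8, 12, 11, 8]
j=6: v[6]=6 ≤ 8 → i=4, swap v[4],v[6] → [8, 5, 8, 6, 6, 9, 9, 5, 9, 8, 12, 11, 8]
j=7: v[7]=5 ≤ 8 → i=5, swap v[5],v[7] → [8, 5, 8, 6, 6, 5, 9, 9, 9, 8, 12, 11, 8]
j=8: v[8]=9 > 8 → no swap
j=9: v[9]=8 ≤ 8 → i=6, swap v[6],v[9] → [8, 5, 8, 6, 6, 5, 8, 9, 9, 9, 12, 11, 8]
j=10: v[10]=12 > 8 → no swap
j=11: v[11]=11 > 8 → no swap
final swap v[7],v[12] → [8, 5, 8, 6, 6, 5, 8, 8, 9, 9, 12, 11, 9]; return 7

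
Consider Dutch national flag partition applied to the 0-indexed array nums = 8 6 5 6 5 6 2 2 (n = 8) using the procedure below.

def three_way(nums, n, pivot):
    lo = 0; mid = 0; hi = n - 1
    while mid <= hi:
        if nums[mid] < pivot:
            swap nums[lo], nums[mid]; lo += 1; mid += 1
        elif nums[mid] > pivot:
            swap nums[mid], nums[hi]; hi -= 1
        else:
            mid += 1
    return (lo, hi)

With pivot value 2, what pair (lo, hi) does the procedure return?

(0, 1)

lo=0 mid=0 hi=7
8>2: swap(0,7), hi=6 ⇒ 2 6 5 6 5 6 2 8
2=2: mid=1
6>2: swap(1,6), hi=5 ⇒ 2 2 5 6 5 6 6 8
2=2: mid=2
5>2: swap(2,5), hi=4 ⇒ 2 2 6 6 5 5 6 8
6>2: swap(2,4), hi=3 ⇒ 2 2 5 6 6 5 6 8
5>2: swap(2,3), hi=2 ⇒ 2 2 6 5 6 5 6 8
6>2: swap(2,2), hi=1 ⇒ 2 2 6 5 6 5 6 8
done. lo=0 hi=1; nums=2 2 6 5 6 5 6 8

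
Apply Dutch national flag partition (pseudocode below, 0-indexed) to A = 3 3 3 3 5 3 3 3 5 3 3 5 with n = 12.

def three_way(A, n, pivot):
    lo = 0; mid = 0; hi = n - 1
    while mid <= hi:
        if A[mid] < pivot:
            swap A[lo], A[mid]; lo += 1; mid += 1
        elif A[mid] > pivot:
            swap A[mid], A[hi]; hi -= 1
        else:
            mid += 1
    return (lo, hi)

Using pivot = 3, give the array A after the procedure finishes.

lo=0 mid=0 hi=11
3=3: mid=1
3=3: mid=2
3=3: mid=3
3=3: mid=4
5>3: swap(4,11), hi=10 ⇒ 3 3 3 3 5 3 3 3 5 3 3 5
5>3: swap(4,10), hi=9 ⇒ 3 3 3 3 3 3 3 3 5 3 5 5
3=3: mid=5
3=3: mid=6
3=3: mid=7
3=3: mid=8
5>3: swap(8,9), hi=8 ⇒ 3 3 3 3 3 3 3 3 3 5 5 5
3=3: mid=9
done. lo=0 hi=8; A=3 3 3 3 3 3 3 3 3 5 5 5

3 3 3 3 3 3 3 3 3 5 5 5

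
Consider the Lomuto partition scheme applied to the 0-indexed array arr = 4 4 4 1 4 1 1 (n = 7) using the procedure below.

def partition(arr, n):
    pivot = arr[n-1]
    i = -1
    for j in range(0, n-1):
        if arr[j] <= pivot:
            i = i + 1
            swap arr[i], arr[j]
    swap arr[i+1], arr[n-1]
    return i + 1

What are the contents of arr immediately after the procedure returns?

1 1 1 4 4 4 4

pivot = arr[6] = 1; i = -1
j=0: arr[0]=4 > 1 → no swap
j=1: arr[1]=4 > 1 → no swap
j=2: arr[2]=4 > 1 → no swap
j=3: arr[3]=1 ≤ 1 → i=0, swap arr[0],arr[3] → 1 4 4 4 4 1 1
j=4: arr[4]=4 > 1 → no swap
j=5: arr[5]=1 ≤ 1 → i=1, swap arr[1],arr[5] → 1 1 4 4 4 4 1
final swap arr[2],arr[6] → 1 1 1 4 4 4 4; return 2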